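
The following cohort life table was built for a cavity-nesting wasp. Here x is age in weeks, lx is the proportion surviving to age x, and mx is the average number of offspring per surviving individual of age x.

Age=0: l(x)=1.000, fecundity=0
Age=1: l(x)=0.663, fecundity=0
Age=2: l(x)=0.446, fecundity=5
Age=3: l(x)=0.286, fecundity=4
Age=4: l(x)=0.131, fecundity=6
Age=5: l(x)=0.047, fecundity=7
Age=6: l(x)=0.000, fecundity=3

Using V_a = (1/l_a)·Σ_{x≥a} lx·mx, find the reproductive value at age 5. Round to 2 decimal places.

lx·mx for x ≥ 5: 0.329, 0 → sum = 0.329
V_5 = 0.329 / l_5 = 0.329 / 0.047 = 7 → 7.00

7.00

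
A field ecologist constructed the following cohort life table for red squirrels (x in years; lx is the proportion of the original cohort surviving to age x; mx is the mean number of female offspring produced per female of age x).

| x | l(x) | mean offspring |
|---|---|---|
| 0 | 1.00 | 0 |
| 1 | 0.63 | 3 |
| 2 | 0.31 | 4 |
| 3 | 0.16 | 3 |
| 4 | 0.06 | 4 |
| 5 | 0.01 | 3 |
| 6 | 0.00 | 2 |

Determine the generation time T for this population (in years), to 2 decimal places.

lx·mx: 0, 1.89, 1.24, 0.48, 0.24, 0.03, 0 → R0 = 3.88
x·lx·mx: 0, 1.89, 2.48, 1.44, 0.96, 0.15, 0 → Σ = 6.92
T = 6.92 / 3.88 = 1.783505… → 1.78

1.78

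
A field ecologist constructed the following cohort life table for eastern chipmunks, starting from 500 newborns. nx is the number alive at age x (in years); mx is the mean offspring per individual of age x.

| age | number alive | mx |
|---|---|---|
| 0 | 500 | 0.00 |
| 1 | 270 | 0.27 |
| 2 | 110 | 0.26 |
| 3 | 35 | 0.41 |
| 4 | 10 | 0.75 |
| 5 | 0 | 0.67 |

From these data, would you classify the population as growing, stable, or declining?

lx = nx/n0 = nx/500: 1, 0.54, 0.22, 0.07, 0.02, 0
R0 = Σ lx·mx = 0 + 0.1458 + 0.0572 + 0.0287 + 0.015 + 0 = 0.2467
R0 < 1, so the population is declining.

declining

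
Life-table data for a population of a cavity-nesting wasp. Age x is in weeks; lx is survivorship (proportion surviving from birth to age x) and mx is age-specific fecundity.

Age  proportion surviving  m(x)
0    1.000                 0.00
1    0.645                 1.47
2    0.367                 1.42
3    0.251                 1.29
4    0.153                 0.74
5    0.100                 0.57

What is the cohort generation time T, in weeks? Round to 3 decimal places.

lx·mx: 0, 0.94815, 0.52114, 0.32379, 0.11322, 0.057 → R0 = 1.9633
x·lx·mx: 0, 0.94815, 1.04228, 0.97137, 0.45288, 0.285 → Σ = 3.69968
T = 3.69968 / 1.9633 = 1.884419… → 1.884

1.884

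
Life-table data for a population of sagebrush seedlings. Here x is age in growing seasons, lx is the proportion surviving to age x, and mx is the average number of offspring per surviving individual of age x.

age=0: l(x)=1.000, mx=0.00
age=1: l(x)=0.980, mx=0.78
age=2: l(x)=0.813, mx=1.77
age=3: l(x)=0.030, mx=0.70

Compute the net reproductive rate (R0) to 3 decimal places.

lx·mx by age: 0, 0.7644, 1.43901, 0.021
R0 = Σ lx·mx = 2.22441 → 2.224

2.224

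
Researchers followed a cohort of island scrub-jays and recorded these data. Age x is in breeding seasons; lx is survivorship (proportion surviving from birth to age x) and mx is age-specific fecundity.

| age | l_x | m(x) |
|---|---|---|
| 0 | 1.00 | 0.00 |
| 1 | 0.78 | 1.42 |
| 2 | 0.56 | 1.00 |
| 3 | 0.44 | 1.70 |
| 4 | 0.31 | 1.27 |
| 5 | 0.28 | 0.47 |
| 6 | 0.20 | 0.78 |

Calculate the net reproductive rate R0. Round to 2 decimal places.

3.10

lx·mx by age: 0, 1.1076, 0.56, 0.748, 0.3937, 0.1316, 0.156
R0 = Σ lx·mx = 3.0969 → 3.10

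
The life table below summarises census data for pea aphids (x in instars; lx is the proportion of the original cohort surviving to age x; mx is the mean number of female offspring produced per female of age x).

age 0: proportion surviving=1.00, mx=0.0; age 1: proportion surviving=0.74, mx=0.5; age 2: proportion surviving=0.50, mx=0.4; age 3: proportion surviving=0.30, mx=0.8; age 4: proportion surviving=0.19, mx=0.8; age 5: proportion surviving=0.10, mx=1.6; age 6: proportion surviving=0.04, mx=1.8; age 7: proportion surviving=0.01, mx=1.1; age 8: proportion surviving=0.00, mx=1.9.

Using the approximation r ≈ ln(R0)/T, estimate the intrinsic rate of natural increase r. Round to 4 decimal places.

0.0660

R0 = Σ lx·mx = 0 + 0.37 + 0.2 + 0.24 + 0.152 + 0.16 + 0.072 + 0.011 + 0 = 1.205
Σ x·lx·mx = 3.407; T = 3.407/1.205 = 2.82739…
r ≈ ln(R0)/T = ln(1.205)/2.82739… = 0.065955… → 0.0660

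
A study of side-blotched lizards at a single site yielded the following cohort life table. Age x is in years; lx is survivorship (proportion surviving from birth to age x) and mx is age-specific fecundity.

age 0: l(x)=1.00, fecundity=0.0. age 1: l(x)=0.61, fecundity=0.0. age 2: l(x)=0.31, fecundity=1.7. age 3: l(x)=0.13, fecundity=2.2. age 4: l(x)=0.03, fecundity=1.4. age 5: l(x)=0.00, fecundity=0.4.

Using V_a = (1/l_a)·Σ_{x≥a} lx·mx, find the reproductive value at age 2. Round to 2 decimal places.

lx·mx for x ≥ 2: 0.527, 0.286, 0.042, 0 → sum = 0.855
V_2 = 0.855 / l_2 = 0.855 / 0.31 = 2.758065… → 2.76

2.76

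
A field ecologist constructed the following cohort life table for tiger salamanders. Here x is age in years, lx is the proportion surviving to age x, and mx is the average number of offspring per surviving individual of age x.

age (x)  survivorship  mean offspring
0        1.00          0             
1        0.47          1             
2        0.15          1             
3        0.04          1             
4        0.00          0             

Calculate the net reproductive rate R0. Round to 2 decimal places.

0.66

lx·mx by age: 0, 0.47, 0.15, 0.04, 0
R0 = Σ lx·mx = 0.66 → 0.66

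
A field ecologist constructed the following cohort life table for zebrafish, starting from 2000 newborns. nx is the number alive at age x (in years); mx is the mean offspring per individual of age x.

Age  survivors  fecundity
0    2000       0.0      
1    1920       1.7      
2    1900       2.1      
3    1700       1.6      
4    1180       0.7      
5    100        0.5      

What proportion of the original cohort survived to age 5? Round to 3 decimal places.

0.050

l_5 = n_5/n_0 = 100/2000 = 0.05 → 0.050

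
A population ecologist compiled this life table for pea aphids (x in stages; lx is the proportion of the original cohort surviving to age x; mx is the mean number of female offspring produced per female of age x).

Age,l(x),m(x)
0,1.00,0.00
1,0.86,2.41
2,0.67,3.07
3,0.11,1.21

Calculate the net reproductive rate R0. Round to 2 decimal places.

4.26

lx·mx by age: 0, 2.0726, 2.0569, 0.1331
R0 = Σ lx·mx = 4.2626 → 4.26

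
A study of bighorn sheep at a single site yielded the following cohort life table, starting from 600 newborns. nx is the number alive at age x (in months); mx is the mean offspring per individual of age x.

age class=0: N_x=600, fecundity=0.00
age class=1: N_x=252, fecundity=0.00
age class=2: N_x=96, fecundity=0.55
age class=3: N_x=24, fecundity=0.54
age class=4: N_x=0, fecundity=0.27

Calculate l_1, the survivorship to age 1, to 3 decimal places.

0.420

l_1 = n_1/n_0 = 252/600 = 0.42 → 0.420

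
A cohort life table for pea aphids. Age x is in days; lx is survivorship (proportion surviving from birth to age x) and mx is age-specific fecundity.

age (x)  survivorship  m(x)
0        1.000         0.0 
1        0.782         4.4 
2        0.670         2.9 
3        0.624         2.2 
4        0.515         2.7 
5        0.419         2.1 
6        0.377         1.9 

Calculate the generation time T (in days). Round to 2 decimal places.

lx·mx: 0, 3.4408, 1.943, 1.3728, 1.3905, 0.8799, 0.7163 → R0 = 9.7433
x·lx·mx: 0, 3.4408, 3.886, 4.1184, 5.562, 4.3995, 4.2978 → Σ = 25.7045
T = 25.7045 / 9.7433 = 2.638172… → 2.64

2.64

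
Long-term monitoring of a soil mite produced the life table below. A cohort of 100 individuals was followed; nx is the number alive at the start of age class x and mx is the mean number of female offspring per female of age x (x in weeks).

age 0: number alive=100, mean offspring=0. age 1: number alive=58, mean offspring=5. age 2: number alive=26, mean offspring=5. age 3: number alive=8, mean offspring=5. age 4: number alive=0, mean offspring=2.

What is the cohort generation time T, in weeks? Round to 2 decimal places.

1.46

lx = nx/n0 = nx/100: 1, 0.58, 0.26, 0.08, 0
lx·mx: 0, 2.9, 1.3, 0.4, 0 → R0 = 4.6
x·lx·mx: 0, 2.9, 2.6, 1.2, 0 → Σ = 6.7
T = 6.7 / 4.6 = 1.456522… → 1.46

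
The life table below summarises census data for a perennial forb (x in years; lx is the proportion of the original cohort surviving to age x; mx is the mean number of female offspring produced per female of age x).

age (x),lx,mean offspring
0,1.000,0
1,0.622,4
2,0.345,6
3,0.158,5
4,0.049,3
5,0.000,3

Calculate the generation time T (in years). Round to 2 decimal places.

lx·mx: 0, 2.488, 2.07, 0.79, 0.147, 0 → R0 = 5.495
x·lx·mx: 0, 2.488, 4.14, 2.37, 0.588, 0 → Σ = 9.586
T = 9.586 / 5.495 = 1.744495… → 1.74

1.74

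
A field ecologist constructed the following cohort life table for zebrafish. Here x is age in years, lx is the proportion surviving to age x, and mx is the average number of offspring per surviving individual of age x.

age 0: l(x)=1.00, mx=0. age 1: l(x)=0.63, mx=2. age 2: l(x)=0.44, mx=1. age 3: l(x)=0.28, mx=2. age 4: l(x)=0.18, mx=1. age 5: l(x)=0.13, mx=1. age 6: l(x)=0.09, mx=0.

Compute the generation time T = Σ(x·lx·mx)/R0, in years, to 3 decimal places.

lx·mx: 0, 1.26, 0.44, 0.56, 0.18, 0.13, 0 → R0 = 2.57
x·lx·mx: 0, 1.26, 0.88, 1.68, 0.72, 0.65, 0 → Σ = 5.19
T = 5.19 / 2.57 = 2.019455… → 2.019

2.019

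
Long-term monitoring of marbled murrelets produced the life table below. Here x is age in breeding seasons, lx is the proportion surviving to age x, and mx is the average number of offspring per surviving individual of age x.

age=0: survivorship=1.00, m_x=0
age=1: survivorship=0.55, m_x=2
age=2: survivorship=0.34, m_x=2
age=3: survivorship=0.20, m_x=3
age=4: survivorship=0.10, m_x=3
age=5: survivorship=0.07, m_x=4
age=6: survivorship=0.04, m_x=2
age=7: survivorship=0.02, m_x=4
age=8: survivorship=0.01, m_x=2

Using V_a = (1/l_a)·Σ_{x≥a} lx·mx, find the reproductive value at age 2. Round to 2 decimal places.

lx·mx for x ≥ 2: 0.68, 0.6, 0.3, 0.28, 0.08, 0.08, 0.02 → sum = 2.04
V_2 = 2.04 / l_2 = 2.04 / 0.34 = 6 → 6.00

6.00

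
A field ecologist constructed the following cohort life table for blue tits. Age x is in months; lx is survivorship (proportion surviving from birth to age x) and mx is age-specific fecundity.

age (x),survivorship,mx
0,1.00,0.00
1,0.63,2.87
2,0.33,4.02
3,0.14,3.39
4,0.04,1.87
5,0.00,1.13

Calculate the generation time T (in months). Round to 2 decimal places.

lx·mx: 0, 1.8081, 1.3266, 0.4746, 0.0748, 0 → R0 = 3.6841
x·lx·mx: 0, 1.8081, 2.6532, 1.4238, 0.2992, 0 → Σ = 6.1843
T = 6.1843 / 3.6841 = 1.678646… → 1.68

1.68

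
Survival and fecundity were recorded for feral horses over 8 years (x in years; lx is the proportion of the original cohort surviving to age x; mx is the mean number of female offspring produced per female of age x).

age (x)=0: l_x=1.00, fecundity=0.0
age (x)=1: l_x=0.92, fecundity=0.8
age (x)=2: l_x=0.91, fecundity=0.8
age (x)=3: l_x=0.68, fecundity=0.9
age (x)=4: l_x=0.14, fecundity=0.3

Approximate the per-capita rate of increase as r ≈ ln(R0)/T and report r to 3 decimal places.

0.379

R0 = Σ lx·mx = 0 + 0.736 + 0.728 + 0.612 + 0.042 = 2.118
Σ x·lx·mx = 4.196; T = 4.196/2.118 = 1.98111…
r ≈ ln(R0)/T = ln(2.118)/1.98111… = 0.37881… → 0.379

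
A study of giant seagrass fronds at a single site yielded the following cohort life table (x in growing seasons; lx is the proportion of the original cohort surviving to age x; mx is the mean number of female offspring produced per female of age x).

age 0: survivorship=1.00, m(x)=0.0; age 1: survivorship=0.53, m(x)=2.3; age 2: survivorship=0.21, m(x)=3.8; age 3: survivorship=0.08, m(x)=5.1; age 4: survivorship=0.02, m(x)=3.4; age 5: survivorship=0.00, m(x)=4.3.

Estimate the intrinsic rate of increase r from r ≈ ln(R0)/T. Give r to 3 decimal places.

R0 = Σ lx·mx = 0 + 1.219 + 0.798 + 0.408 + 0.068 + 0 = 2.493
Σ x·lx·mx = 4.311; T = 4.311/2.493 = 1.72924…
r ≈ ln(R0)/T = ln(2.493)/1.72924… = 0.52826… → 0.528

0.528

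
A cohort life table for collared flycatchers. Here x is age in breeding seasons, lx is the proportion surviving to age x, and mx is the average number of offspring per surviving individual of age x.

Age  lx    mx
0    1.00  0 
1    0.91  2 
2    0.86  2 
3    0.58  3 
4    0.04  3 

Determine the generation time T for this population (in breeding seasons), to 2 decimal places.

lx·mx: 0, 1.82, 1.72, 1.74, 0.12 → R0 = 5.4
x·lx·mx: 0, 1.82, 3.44, 5.22, 0.48 → Σ = 10.96
T = 10.96 / 5.4 = 2.02963… → 2.03

2.03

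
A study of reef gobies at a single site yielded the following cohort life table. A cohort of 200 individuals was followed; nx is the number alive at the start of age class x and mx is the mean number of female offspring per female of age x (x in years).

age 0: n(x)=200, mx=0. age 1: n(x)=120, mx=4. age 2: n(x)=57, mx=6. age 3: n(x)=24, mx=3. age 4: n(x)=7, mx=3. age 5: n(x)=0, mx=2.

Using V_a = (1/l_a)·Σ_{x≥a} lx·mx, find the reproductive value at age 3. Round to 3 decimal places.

lx = nx/n0 = nx/200: 1, 0.6, 0.285, 0.12, 0.035, 0
lx·mx for x ≥ 3: 0.36, 0.105, 0 → sum = 0.465
V_3 = 0.465 / l_3 = 0.465 / 0.12 = 3.875 → 3.875

3.875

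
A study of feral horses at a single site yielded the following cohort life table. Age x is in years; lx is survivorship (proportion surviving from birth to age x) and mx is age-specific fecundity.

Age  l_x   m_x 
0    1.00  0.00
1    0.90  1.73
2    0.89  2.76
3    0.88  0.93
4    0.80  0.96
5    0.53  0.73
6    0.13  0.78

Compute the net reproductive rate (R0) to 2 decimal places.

lx·mx by age: 0, 1.557, 2.4564, 0.8184, 0.768, 0.3869, 0.1014
R0 = Σ lx·mx = 6.0881 → 6.09

6.09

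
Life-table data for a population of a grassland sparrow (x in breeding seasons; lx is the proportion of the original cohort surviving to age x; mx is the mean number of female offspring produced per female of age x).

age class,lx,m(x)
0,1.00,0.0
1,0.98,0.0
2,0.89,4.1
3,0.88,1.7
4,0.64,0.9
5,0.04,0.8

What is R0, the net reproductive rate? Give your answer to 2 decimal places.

5.75

lx·mx by age: 0, 0, 3.649, 1.496, 0.576, 0.032
R0 = Σ lx·mx = 5.753 → 5.75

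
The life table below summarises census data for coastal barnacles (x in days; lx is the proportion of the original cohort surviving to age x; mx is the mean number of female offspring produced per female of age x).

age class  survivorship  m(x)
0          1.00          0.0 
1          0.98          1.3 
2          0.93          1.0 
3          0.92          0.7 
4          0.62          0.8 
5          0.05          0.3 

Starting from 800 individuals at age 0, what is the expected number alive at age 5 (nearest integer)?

40

Expected survivors = N0 · l_5 = 800 × 0.05 = 40 → 40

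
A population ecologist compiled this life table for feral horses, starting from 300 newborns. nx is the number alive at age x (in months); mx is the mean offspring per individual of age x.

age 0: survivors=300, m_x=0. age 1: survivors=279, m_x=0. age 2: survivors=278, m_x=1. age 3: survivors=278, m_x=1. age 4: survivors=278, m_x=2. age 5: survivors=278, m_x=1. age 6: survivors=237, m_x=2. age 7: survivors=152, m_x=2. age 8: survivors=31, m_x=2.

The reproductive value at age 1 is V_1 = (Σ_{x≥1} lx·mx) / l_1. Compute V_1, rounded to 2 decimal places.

lx = nx/n0 = nx/300: 1, 0.93, 0.92667…, 0.92667…, 0.92667…, 0.92667…, 0.79, 0.50667…, 0.10333…
lx·mx for x ≥ 1: 0, 0.926667…, 0.926667…, 1.853333…, 0.926667…, 1.58, 1.013333…, 0.206667… → sum = 7.433333…
V_1 = 7.433333… / l_1 = 7.433333… / 0.93 = 7.992832… → 7.99

7.99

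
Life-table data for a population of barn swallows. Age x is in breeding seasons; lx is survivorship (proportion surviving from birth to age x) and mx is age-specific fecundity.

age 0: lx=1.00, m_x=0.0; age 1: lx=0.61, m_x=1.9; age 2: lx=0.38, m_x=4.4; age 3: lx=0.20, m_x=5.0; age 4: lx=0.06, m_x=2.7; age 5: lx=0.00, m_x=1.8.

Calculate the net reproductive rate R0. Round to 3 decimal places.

lx·mx by age: 0, 1.159, 1.672, 1, 0.162, 0
R0 = Σ lx·mx = 3.993 → 3.993

3.993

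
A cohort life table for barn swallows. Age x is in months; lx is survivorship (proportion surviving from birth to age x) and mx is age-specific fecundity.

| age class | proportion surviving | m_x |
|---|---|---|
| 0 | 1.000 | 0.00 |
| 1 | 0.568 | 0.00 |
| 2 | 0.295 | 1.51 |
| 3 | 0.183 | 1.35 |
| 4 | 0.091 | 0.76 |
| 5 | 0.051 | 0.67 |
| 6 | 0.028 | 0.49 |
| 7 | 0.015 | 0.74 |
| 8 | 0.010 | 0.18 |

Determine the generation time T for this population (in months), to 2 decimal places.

2.74

lx·mx: 0, 0, 0.44545, 0.24705, 0.06916, 0.03417, 0.01372, 0.0111, 0.0018 → R0 = 0.82245
x·lx·mx: 0, 0, 0.8909, 0.74115, 0.27664, 0.17085, 0.08232, 0.0777, 0.0144 → Σ = 2.25396
T = 2.25396 / 0.82245 = 2.740543… → 2.74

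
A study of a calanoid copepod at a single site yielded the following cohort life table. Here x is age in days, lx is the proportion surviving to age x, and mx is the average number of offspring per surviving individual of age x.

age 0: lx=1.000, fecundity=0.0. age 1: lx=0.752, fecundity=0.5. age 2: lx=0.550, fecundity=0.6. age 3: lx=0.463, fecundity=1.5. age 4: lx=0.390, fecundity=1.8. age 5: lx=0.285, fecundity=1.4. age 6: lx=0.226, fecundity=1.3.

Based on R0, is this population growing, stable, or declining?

R0 = Σ lx·mx = 0 + 0.376 + 0.33 + 0.6945 + 0.702 + 0.399 + 0.2938 = 2.7953
R0 > 1, so the population is growing.

growing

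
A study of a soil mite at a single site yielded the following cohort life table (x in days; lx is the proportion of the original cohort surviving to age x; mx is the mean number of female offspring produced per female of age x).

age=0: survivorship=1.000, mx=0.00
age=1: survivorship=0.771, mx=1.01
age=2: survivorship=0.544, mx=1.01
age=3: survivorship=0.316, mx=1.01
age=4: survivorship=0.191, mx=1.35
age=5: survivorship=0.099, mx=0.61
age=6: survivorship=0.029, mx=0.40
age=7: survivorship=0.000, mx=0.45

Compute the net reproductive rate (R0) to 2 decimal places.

lx·mx by age: 0, 0.77871, 0.54944, 0.31916, 0.25785, 0.06039, 0.0116, 0
R0 = Σ lx·mx = 1.97715 → 1.98

1.98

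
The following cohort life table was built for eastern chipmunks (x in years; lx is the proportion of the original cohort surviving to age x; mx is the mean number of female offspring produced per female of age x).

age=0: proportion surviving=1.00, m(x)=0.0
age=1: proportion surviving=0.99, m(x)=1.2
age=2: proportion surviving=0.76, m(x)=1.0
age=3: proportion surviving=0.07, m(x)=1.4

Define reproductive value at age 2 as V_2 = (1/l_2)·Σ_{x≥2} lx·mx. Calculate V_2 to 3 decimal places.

lx·mx for x ≥ 2: 0.76, 0.098 → sum = 0.858
V_2 = 0.858 / l_2 = 0.858 / 0.76 = 1.128947… → 1.129

1.129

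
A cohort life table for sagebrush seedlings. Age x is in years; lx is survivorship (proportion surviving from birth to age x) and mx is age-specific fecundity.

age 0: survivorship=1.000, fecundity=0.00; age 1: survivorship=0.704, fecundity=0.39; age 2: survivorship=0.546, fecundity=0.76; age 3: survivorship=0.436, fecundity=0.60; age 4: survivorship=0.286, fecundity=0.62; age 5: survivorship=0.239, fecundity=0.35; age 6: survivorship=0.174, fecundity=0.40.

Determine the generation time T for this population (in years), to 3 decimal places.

lx·mx: 0, 0.27456, 0.41496, 0.2616, 0.17732, 0.08365, 0.0696 → R0 = 1.28169
x·lx·mx: 0, 0.27456, 0.82992, 0.7848, 0.70928, 0.41825, 0.4176 → Σ = 3.43441
T = 3.43441 / 1.28169 = 2.679595… → 2.680

2.680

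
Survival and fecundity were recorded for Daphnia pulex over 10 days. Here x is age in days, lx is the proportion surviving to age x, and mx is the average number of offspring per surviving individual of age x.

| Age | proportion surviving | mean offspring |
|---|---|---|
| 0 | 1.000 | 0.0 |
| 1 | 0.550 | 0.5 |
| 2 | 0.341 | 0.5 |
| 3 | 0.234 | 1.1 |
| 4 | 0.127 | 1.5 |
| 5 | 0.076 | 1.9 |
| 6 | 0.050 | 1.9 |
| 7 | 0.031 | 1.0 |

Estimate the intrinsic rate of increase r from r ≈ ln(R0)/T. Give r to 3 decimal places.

R0 = Σ lx·mx = 0 + 0.275 + 0.1705 + 0.2574 + 0.1905 + 0.1444 + 0.095 + 0.031 = 1.1638
Σ x·lx·mx = 3.6592; T = 3.6592/1.1638 = 3.14418…
r ≈ ln(R0)/T = ln(1.1638)/3.14418… = 0.04824… → 0.048

0.048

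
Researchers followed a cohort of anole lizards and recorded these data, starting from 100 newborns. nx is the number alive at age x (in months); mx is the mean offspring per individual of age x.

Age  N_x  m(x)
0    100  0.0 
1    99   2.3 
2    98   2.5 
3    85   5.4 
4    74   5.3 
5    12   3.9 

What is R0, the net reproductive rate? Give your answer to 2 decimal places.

lx = nx/n0 = nx/100: 1, 0.99, 0.98, 0.85, 0.74, 0.12
lx·mx by age: 0, 2.277, 2.45, 4.59, 3.922, 0.468
R0 = Σ lx·mx = 13.707 → 13.71

13.71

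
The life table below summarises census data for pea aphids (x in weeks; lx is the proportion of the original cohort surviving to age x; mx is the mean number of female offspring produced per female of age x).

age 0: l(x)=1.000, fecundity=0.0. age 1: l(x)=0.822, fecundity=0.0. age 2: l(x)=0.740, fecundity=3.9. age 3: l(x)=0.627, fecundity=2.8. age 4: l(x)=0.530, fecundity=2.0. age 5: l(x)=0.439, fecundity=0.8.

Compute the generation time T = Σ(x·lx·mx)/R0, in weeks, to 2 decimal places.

lx·mx: 0, 0, 2.886, 1.7556, 1.06, 0.3512 → R0 = 6.0528
x·lx·mx: 0, 0, 5.772, 5.2668, 4.24, 1.756 → Σ = 17.0348
T = 17.0348 / 6.0528 = 2.814367… → 2.81

2.81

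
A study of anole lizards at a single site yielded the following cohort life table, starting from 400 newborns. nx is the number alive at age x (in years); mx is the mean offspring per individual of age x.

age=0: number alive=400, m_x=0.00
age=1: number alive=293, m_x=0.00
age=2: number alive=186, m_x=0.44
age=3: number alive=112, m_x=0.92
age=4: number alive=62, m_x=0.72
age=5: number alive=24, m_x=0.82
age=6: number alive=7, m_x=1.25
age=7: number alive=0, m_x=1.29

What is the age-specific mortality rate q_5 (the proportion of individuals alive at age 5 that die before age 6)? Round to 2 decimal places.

0.71

lx = nx/n0 = nx/400: 1, 0.7325, 0.465, 0.28, 0.155, 0.06, 0.0175, 0
q_5 = (l_5 − l_6) / l_5 = (0.06 − 0.0175) / 0.06
     = 0.0425 / 0.06 = 0.708333… → 0.71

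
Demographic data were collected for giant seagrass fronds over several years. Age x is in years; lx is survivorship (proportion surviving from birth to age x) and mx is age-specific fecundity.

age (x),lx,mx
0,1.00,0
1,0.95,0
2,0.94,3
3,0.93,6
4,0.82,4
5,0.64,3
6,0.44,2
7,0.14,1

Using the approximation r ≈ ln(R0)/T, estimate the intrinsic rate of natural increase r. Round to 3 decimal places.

R0 = Σ lx·mx = 0 + 0 + 2.82 + 5.58 + 3.28 + 1.92 + 0.88 + 0.14 = 14.62
Σ x·lx·mx = 51.36; T = 51.36/14.62 = 3.513…
r ≈ ln(R0)/T = ln(14.62)/3.513… = 0.76356… → 0.764

0.764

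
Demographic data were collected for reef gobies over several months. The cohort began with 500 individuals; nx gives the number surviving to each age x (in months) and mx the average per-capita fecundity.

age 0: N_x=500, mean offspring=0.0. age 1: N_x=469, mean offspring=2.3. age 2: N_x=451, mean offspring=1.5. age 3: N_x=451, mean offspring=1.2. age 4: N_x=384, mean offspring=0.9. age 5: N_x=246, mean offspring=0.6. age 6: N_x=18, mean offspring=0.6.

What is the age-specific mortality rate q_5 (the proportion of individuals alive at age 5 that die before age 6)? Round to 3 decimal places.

0.927

lx = nx/n0 = nx/500: 1, 0.938, 0.902, 0.902, 0.768, 0.492, 0.036
q_5 = (l_5 − l_6) / l_5 = (0.492 − 0.036) / 0.492
     = 0.456 / 0.492 = 0.926829… → 0.927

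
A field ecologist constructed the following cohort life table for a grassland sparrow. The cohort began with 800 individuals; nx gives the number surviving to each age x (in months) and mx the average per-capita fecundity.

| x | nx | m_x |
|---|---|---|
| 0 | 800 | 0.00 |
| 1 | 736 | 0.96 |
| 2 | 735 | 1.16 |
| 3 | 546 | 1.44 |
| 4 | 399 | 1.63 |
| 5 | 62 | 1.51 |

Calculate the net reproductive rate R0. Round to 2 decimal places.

3.86

lx = nx/n0 = nx/800: 1, 0.92, 0.91875, 0.6825, 0.49875, 0.0775
lx·mx by age: 0, 0.8832, 1.06575…, 0.9828, 0.812963…, 0.117025
R0 = Σ lx·mx = 3.861738… → 3.86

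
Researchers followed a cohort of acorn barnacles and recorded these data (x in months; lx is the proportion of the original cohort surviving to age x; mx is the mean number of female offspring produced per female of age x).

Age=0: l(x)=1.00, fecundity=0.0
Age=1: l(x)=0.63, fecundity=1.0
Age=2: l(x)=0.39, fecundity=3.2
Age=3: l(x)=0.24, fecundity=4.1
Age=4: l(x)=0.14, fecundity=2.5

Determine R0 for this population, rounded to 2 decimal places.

3.21

lx·mx by age: 0, 0.63, 1.248, 0.984, 0.35
R0 = Σ lx·mx = 3.212 → 3.21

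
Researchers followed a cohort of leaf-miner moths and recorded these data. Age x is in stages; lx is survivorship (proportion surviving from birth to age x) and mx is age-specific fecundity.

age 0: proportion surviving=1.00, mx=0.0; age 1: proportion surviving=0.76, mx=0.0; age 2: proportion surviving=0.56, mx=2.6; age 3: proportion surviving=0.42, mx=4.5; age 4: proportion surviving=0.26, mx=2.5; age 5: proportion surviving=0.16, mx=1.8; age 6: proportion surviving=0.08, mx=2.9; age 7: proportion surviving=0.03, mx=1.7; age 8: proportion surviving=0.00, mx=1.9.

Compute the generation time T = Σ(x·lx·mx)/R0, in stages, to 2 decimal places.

lx·mx: 0, 0, 1.456, 1.89, 0.65, 0.288, 0.232, 0.051, 0 → R0 = 4.567
x·lx·mx: 0, 0, 2.912, 5.67, 2.6, 1.44, 1.392, 0.357, 0 → Σ = 14.371
T = 14.371 / 4.567 = 3.146705… → 3.15

3.15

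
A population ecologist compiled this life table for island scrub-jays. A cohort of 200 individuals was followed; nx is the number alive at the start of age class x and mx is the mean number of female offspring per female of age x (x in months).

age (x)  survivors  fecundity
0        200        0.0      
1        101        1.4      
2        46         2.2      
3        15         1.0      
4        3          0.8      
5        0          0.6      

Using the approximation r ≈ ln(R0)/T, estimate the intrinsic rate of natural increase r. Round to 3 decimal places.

0.171

lx = nx/n0 = nx/200: 1, 0.505, 0.23, 0.075, 0.015, 0
R0 = Σ lx·mx = 0 + 0.707 + 0.506 + 0.075 + 0.012 + 0 = 1.3
Σ x·lx·mx = 1.992; T = 1.992/1.3 = 1.53231…
r ≈ ln(R0)/T = ln(1.3)/1.53231… = 0.17122… → 0.171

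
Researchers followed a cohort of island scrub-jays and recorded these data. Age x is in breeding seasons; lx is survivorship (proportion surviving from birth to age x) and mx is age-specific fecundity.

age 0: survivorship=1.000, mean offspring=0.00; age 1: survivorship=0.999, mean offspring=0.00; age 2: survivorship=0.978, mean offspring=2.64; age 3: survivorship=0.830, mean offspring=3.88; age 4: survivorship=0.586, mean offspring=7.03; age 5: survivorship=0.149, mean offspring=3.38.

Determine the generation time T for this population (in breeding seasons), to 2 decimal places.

lx·mx: 0, 0, 2.58192, 3.2204, 4.11958, 0.50362 → R0 = 10.42552
x·lx·mx: 0, 0, 5.16384, 9.6612, 16.47832, 2.5181 → Σ = 33.82146
T = 33.82146 / 10.42552 = 3.244103… → 3.24

3.24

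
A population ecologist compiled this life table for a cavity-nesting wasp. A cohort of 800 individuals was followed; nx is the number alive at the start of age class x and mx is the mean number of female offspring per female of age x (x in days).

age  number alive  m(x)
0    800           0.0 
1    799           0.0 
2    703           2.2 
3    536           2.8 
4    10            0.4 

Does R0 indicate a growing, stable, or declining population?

lx = nx/n0 = nx/800: 1, 0.99875, 0.87875, 0.67, 0.0125
R0 = Σ lx·mx = 0 + 0 + 1.93325 + 1.876 + 0.005 = 3.81425
R0 > 1, so the population is growing.

growing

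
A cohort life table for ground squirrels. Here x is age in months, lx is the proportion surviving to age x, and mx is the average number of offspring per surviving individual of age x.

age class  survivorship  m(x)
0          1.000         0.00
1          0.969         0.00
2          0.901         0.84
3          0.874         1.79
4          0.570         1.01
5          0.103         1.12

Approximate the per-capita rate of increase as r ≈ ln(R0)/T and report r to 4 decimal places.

0.3656

R0 = Σ lx·mx = 0 + 0 + 0.75684 + 1.56446 + 0.5757 + 0.11536 = 3.01236
Σ x·lx·mx = 9.08666; T = 9.08666/3.01236 = 3.01646…
r ≈ ln(R0)/T = ln(3.01236)/3.01646… = 0.365569… → 0.3656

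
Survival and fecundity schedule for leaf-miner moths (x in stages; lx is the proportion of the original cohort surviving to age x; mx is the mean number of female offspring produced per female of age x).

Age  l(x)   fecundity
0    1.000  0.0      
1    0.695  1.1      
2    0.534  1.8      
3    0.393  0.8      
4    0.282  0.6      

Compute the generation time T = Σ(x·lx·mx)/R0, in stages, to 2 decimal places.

1.95

lx·mx: 0, 0.7645, 0.9612, 0.3144, 0.1692 → R0 = 2.2093
x·lx·mx: 0, 0.7645, 1.9224, 0.9432, 0.6768 → Σ = 4.3069
T = 4.3069 / 2.2093 = 1.949441… → 1.95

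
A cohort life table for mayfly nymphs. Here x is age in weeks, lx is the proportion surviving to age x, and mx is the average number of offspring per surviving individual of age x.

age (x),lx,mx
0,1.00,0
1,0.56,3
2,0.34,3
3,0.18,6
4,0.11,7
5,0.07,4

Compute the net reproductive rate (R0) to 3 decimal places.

lx·mx by age: 0, 1.68, 1.02, 1.08, 0.77, 0.28
R0 = Σ lx·mx = 4.83 → 4.830

4.830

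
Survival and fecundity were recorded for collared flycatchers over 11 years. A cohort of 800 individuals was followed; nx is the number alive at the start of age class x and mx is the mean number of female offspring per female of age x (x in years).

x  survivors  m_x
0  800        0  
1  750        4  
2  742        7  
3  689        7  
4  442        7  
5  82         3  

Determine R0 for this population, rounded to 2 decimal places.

20.45

lx = nx/n0 = nx/800: 1, 0.9375, 0.9275, 0.86125, 0.5525, 0.1025
lx·mx by age: 0, 3.75, 6.4925, 6.02875, 3.8675, 0.3075
R0 = Σ lx·mx = 20.44625 → 20.45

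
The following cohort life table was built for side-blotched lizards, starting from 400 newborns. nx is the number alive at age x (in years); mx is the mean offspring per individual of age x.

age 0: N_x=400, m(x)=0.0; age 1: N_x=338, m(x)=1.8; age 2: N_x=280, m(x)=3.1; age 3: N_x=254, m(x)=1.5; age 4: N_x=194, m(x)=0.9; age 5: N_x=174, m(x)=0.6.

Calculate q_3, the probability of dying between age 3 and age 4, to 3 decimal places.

lx = nx/n0 = nx/400: 1, 0.845, 0.7, 0.635, 0.485, 0.435
q_3 = (l_3 − l_4) / l_3 = (0.635 − 0.485) / 0.635
     = 0.15 / 0.635 = 0.23622… → 0.236

0.236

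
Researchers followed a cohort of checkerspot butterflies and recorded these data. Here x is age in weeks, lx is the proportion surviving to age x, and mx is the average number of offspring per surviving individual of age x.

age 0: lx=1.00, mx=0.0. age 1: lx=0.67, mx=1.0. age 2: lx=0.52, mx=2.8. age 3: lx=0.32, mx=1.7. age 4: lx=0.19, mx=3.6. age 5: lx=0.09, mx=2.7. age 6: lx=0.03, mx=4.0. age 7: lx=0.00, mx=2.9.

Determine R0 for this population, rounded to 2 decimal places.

3.72

lx·mx by age: 0, 0.67, 1.456, 0.544, 0.684, 0.243, 0.12, 0
R0 = Σ lx·mx = 3.717 → 3.72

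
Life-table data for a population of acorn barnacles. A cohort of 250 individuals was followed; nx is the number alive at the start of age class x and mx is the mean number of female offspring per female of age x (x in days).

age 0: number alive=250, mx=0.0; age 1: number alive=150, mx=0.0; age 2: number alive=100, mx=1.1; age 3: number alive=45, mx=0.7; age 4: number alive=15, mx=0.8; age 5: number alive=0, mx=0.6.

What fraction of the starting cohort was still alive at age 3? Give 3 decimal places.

l_3 = n_3/n_0 = 45/250 = 0.18 → 0.180

0.180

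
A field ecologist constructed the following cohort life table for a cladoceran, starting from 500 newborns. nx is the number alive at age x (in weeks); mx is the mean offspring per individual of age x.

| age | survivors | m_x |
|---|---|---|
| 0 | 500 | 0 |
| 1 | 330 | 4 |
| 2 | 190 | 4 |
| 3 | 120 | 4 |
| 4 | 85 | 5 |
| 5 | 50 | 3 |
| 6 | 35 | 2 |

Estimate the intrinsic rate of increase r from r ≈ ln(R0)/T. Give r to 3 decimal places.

0.833

lx = nx/n0 = nx/500: 1, 0.66, 0.38, 0.24, 0.17, 0.1, 0.07
R0 = Σ lx·mx = 0 + 2.64 + 1.52 + 0.96 + 0.85 + 0.3 + 0.14 = 6.41
Σ x·lx·mx = 14.3; T = 14.3/6.41 = 2.23089…
r ≈ ln(R0)/T = ln(6.41)/2.23089… = 0.83279… → 0.833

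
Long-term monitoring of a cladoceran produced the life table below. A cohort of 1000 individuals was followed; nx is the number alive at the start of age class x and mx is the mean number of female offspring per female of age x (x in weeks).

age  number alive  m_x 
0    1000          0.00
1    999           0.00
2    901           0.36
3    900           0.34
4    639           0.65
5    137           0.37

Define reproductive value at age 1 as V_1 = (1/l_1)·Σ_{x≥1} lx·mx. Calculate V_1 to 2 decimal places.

1.10

lx = nx/n0 = nx/1000: 1, 0.999, 0.901, 0.9, 0.639, 0.137
lx·mx for x ≥ 1: 0, 0.32436, 0.306, 0.41535, 0.05069 → sum = 1.0964
V_1 = 1.0964 / l_1 = 1.0964 / 0.999 = 1.097497… → 1.10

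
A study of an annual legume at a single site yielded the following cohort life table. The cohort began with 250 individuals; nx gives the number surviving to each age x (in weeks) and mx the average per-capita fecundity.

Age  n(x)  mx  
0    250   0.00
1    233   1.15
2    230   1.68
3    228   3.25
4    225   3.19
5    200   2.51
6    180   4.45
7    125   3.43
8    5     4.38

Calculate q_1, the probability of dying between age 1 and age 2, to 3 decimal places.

lx = nx/n0 = nx/250: 1, 0.932, 0.92, 0.912, 0.9, 0.8, 0.72, 0.5, 0.02
q_1 = (l_1 − l_2) / l_1 = (0.932 − 0.92) / 0.932
     = 0.012 / 0.932 = 0.012876… → 0.013

0.013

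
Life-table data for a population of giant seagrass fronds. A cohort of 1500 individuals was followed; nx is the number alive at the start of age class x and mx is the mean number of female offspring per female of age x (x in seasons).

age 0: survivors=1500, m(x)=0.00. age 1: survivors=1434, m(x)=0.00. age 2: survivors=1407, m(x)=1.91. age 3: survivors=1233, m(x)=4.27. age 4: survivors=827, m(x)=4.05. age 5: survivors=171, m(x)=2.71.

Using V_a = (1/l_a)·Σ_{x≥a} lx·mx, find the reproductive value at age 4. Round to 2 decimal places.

4.61

lx = nx/n0 = nx/1500: 1, 0.956, 0.938, 0.822, 0.55133…, 0.114
lx·mx for x ≥ 4: 2.2329…, 0.30894 → sum = 2.54184…
V_4 = 2.54184… / l_4 = 2.54184… / 0.551333… = 4.610351… → 4.61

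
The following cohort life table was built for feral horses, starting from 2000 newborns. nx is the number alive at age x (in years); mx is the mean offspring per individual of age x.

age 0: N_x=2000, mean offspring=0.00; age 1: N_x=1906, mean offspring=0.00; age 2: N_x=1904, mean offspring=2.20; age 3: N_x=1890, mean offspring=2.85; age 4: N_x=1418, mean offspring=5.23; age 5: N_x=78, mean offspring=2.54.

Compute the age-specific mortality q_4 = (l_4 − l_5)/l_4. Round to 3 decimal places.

lx = nx/n0 = nx/2000: 1, 0.953, 0.952, 0.945, 0.709, 0.039
q_4 = (l_4 − l_5) / l_4 = (0.709 − 0.039) / 0.709
     = 0.67 / 0.709 = 0.944993… → 0.945

0.945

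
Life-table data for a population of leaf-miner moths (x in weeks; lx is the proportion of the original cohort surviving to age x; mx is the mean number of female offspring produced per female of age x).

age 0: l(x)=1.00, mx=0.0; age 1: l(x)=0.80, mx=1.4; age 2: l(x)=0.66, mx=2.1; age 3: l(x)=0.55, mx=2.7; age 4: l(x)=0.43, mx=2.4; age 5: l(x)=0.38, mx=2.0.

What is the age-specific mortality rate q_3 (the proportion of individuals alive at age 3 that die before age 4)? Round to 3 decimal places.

0.218

q_3 = (l_3 − l_4) / l_3 = (0.55 − 0.43) / 0.55
     = 0.12 / 0.55 = 0.218182… → 0.218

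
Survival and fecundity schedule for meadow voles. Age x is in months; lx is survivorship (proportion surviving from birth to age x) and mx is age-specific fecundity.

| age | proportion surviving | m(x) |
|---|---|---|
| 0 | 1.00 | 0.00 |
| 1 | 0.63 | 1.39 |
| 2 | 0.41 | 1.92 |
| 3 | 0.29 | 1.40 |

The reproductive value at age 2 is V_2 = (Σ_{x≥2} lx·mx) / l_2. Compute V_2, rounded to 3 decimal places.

lx·mx for x ≥ 2: 0.7872, 0.406 → sum = 1.1932
V_2 = 1.1932 / l_2 = 1.1932 / 0.41 = 2.910244… → 2.910

2.910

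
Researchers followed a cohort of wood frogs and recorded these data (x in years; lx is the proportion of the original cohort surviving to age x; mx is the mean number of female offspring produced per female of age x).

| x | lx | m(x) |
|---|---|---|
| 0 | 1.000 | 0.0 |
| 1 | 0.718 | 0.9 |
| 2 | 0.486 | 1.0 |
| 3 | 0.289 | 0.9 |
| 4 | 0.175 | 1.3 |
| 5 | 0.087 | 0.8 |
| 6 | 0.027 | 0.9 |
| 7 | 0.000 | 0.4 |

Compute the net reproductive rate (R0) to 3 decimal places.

1.714

lx·mx by age: 0, 0.6462, 0.486, 0.2601, 0.2275, 0.0696, 0.0243, 0
R0 = Σ lx·mx = 1.7137 → 1.714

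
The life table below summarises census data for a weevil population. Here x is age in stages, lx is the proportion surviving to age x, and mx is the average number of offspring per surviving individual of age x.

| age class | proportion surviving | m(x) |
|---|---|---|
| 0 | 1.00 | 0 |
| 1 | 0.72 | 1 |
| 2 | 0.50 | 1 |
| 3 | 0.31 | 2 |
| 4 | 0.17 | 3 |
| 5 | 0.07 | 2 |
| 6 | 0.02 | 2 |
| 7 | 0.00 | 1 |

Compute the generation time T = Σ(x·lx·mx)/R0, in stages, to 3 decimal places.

2.593

lx·mx: 0, 0.72, 0.5, 0.62, 0.51, 0.14, 0.04, 0 → R0 = 2.53
x·lx·mx: 0, 0.72, 1, 1.86, 2.04, 0.7, 0.24, 0 → Σ = 6.56
T = 6.56 / 2.53 = 2.592885… → 2.593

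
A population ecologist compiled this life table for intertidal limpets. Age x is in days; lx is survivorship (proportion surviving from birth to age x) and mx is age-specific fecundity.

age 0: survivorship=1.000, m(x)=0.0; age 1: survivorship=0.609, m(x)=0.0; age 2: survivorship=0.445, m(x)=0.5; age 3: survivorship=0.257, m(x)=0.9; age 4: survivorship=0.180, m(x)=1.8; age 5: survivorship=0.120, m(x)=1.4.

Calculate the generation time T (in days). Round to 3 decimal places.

3.463

lx·mx: 0, 0, 0.2225, 0.2313, 0.324, 0.168 → R0 = 0.9458
x·lx·mx: 0, 0, 0.445, 0.6939, 1.296, 0.84 → Σ = 3.2749
T = 3.2749 / 0.9458 = 3.462571… → 3.463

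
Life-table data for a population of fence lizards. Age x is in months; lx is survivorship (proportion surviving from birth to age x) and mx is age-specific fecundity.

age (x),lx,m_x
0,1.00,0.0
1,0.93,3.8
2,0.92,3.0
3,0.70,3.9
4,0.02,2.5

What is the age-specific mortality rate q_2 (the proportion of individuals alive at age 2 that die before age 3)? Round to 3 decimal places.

q_2 = (l_2 − l_3) / l_2 = (0.92 − 0.7) / 0.92
     = 0.22 / 0.92 = 0.23913… → 0.239

0.239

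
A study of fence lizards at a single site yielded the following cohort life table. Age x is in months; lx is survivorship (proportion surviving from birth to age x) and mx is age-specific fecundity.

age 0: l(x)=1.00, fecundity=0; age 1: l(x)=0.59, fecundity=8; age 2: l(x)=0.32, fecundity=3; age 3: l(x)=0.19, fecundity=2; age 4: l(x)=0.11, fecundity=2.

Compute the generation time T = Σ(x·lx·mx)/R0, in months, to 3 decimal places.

lx·mx: 0, 4.72, 0.96, 0.38, 0.22 → R0 = 6.28
x·lx·mx: 0, 4.72, 1.92, 1.14, 0.88 → Σ = 8.66
T = 8.66 / 6.28 = 1.378981… → 1.379

1.379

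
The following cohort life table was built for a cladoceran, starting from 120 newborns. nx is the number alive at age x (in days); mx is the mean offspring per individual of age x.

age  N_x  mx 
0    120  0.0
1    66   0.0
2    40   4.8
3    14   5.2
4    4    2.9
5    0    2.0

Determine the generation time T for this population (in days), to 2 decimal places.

2.35

lx = nx/n0 = nx/120: 1, 0.55, 0.33333…, 0.11667…, 0.03333…, 0
lx·mx: 0, 0, 1.6…, 0.606667…, 0.096667…, 0 → R0 = 2.303333…
x·lx·mx: 0, 0, 3.2…, 1.82…, 0.386667…, 0 → Σ = 5.406667…
T = 5.406667… / 2.303333… = 2.347323… → 2.35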